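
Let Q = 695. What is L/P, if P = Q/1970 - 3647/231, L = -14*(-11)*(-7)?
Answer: 14016156/200687 ≈ 69.841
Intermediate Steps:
L = -1078 (L = 154*(-7) = -1078)
P = -200687/13002 (P = 695/1970 - 3647/231 = 695*(1/1970) - 3647*1/231 = 139/394 - 521/33 = -200687/13002 ≈ -15.435)
L/P = -1078/(-200687/13002) = -1078*(-13002/200687) = 14016156/200687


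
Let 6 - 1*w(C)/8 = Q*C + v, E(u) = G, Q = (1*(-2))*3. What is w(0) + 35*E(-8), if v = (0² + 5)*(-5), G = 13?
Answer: 703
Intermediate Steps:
Q = -6 (Q = -2*3 = -6)
v = -25 (v = (0 + 5)*(-5) = 5*(-5) = -25)
E(u) = 13
w(C) = 248 + 48*C (w(C) = 48 - 8*(-6*C - 25) = 48 - 8*(-25 - 6*C) = 48 + (200 + 48*C) = 248 + 48*C)
w(0) + 35*E(-8) = (248 + 48*0) + 35*13 = (248 + 0) + 455 = 248 + 455 = 703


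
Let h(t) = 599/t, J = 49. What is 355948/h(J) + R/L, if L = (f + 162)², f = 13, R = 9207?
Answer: 534149982493/18344375 ≈ 29118.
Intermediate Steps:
L = 30625 (L = (13 + 162)² = 175² = 30625)
355948/h(J) + R/L = 355948/((599/49)) + 9207/30625 = 355948/((599*(1/49))) + 9207*(1/30625) = 355948/(599/49) + 9207/30625 = 355948*(49/599) + 9207/30625 = 17441452/599 + 9207/30625 = 534149982493/18344375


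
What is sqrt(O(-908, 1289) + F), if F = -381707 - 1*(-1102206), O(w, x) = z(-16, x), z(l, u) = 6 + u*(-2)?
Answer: sqrt(717927) ≈ 847.31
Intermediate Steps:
z(l, u) = 6 - 2*u
O(w, x) = 6 - 2*x
F = 720499 (F = -381707 + 1102206 = 720499)
sqrt(O(-908, 1289) + F) = sqrt((6 - 2*1289) + 720499) = sqrt((6 - 2578) + 720499) = sqrt(-2572 + 720499) = sqrt(717927)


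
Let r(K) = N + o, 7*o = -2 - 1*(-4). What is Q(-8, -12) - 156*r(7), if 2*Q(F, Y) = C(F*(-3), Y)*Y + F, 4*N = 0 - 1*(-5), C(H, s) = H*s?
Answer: 10391/7 ≈ 1484.4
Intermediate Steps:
N = 5/4 (N = (0 - 1*(-5))/4 = (0 + 5)/4 = (¼)*5 = 5/4 ≈ 1.2500)
o = 2/7 (o = (-2 - 1*(-4))/7 = (-2 + 4)/7 = (⅐)*2 = 2/7 ≈ 0.28571)
Q(F, Y) = F/2 - 3*F*Y²/2 (Q(F, Y) = (((F*(-3))*Y)*Y + F)/2 = (((-3*F)*Y)*Y + F)/2 = ((-3*F*Y)*Y + F)/2 = (-3*F*Y² + F)/2 = (F - 3*F*Y²)/2 = F/2 - 3*F*Y²/2)
r(K) = 43/28 (r(K) = 5/4 + 2/7 = 43/28)
Q(-8, -12) - 156*r(7) = (½)*(-8)*(1 - 3*(-12)²) - 156*43/28 = (½)*(-8)*(1 - 3*144) - 1677/7 = (½)*(-8)*(1 - 432) - 1677/7 = (½)*(-8)*(-431) - 1677/7 = 1724 - 1677/7 = 10391/7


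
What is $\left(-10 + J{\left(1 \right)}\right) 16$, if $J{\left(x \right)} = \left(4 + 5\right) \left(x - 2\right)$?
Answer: $-304$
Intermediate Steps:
$J{\left(x \right)} = -18 + 9 x$ ($J{\left(x \right)} = 9 \left(-2 + x\right) = -18 + 9 x$)
$\left(-10 + J{\left(1 \right)}\right) 16 = \left(-10 + \left(-18 + 9 \cdot 1\right)\right) 16 = \left(-10 + \left(-18 + 9\right)\right) 16 = \left(-10 - 9\right) 16 = \left(-19\right) 16 = -304$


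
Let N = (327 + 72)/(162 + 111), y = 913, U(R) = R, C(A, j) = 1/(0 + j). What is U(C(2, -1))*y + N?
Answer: -11850/13 ≈ -911.54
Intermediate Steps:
C(A, j) = 1/j
N = 19/13 (N = 399/273 = 399*(1/273) = 19/13 ≈ 1.4615)
U(C(2, -1))*y + N = 913/(-1) + 19/13 = -1*913 + 19/13 = -913 + 19/13 = -11850/13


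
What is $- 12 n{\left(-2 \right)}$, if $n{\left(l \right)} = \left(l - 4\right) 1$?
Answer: $72$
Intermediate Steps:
$n{\left(l \right)} = -4 + l$ ($n{\left(l \right)} = \left(-4 + l\right) 1 = -4 + l$)
$- 12 n{\left(-2 \right)} = - 12 \left(-4 - 2\right) = \left(-12\right) \left(-6\right) = 72$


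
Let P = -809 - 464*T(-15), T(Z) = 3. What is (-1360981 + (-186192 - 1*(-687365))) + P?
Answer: -862009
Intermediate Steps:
P = -2201 (P = -809 - 464*3 = -809 - 1392 = -2201)
(-1360981 + (-186192 - 1*(-687365))) + P = (-1360981 + (-186192 - 1*(-687365))) - 2201 = (-1360981 + (-186192 + 687365)) - 2201 = (-1360981 + 501173) - 2201 = -859808 - 2201 = -862009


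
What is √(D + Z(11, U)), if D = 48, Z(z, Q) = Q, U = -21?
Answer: 3*√3 ≈ 5.1962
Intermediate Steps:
√(D + Z(11, U)) = √(48 - 21) = √27 = 3*√3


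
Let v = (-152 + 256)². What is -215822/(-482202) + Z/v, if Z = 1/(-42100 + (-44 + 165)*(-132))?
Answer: 9682803924853/21633880859136 ≈ 0.44758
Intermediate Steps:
v = 10816 (v = 104² = 10816)
Z = -1/58072 (Z = 1/(-42100 + 121*(-132)) = 1/(-42100 - 15972) = 1/(-58072) = -1/58072 ≈ -1.7220e-5)
-215822/(-482202) + Z/v = -215822/(-482202) - 1/58072/10816 = -215822*(-1/482202) - 1/58072*1/10816 = 107911/241101 - 1/628106752 = 9682803924853/21633880859136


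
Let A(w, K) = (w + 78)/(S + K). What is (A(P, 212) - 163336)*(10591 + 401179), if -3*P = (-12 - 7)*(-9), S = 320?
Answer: -2555760241705/38 ≈ -6.7257e+10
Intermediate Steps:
P = -57 (P = -(-12 - 7)*(-9)/3 = -(-19)*(-9)/3 = -⅓*171 = -57)
A(w, K) = (78 + w)/(320 + K) (A(w, K) = (w + 78)/(320 + K) = (78 + w)/(320 + K))
(A(P, 212) - 163336)*(10591 + 401179) = ((78 - 57)/(320 + 212) - 163336)*(10591 + 401179) = (21/532 - 163336)*411770 = ((1/532)*21 - 163336)*411770 = (3/76 - 163336)*411770 = -12413533/76*411770 = -2555760241705/38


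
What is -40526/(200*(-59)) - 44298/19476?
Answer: 3702333/3191900 ≈ 1.1599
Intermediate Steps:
-40526/(200*(-59)) - 44298/19476 = -40526/(-11800) - 44298*1/19476 = -40526*(-1/11800) - 2461/1082 = 20263/5900 - 2461/1082 = 3702333/3191900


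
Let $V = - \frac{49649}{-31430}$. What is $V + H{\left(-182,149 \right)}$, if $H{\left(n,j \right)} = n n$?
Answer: $\frac{1041136969}{31430} \approx 33126.0$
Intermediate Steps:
$H{\left(n,j \right)} = n^{2}$
$V = \frac{49649}{31430}$ ($V = \left(-49649\right) \left(- \frac{1}{31430}\right) = \frac{49649}{31430} \approx 1.5797$)
$V + H{\left(-182,149 \right)} = \frac{49649}{31430} + \left(-182\right)^{2} = \frac{49649}{31430} + 33124 = \frac{1041136969}{31430}$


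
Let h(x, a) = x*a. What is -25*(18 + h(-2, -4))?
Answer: -650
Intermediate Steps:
h(x, a) = a*x
-25*(18 + h(-2, -4)) = -25*(18 - 4*(-2)) = -25*(18 + 8) = -25*26 = -650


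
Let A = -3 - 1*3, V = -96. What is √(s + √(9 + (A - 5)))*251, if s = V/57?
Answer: 251*√(-608 + 361*I*√2)/19 ≈ 127.37 + 349.76*I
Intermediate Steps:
A = -6 (A = -3 - 3 = -6)
s = -32/19 (s = -96/57 = -96*1/57 = -32/19 ≈ -1.6842)
√(s + √(9 + (A - 5)))*251 = √(-32/19 + √(9 + (-6 - 5)))*251 = √(-32/19 + √(9 - 11))*251 = √(-32/19 + √(-2))*251 = √(-32/19 + I*√2)*251 = 251*√(-32/19 + I*√2)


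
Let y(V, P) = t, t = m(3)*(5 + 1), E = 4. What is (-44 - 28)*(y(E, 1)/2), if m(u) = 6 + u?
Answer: -1944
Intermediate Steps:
t = 54 (t = (6 + 3)*(5 + 1) = 9*6 = 54)
y(V, P) = 54
(-44 - 28)*(y(E, 1)/2) = (-44 - 28)*(54/2) = -36*54 = -72*27 = -1944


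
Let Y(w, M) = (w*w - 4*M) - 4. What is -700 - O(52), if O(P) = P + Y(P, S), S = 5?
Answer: -3432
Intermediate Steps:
Y(w, M) = -4 + w² - 4*M (Y(w, M) = (w² - 4*M) - 4 = -4 + w² - 4*M)
O(P) = -24 + P + P² (O(P) = P + (-4 + P² - 4*5) = P + (-4 + P² - 20) = P + (-24 + P²) = -24 + P + P²)
-700 - O(52) = -700 - (-24 + 52 + 52²) = -700 - (-24 + 52 + 2704) = -700 - 1*2732 = -700 - 2732 = -3432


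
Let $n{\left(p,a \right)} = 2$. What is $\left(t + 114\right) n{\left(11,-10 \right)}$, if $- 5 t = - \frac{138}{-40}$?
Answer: $\frac{11331}{50} \approx 226.62$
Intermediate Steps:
$t = - \frac{69}{100}$ ($t = - \frac{\left(-138\right) \frac{1}{-40}}{5} = - \frac{\left(-138\right) \left(- \frac{1}{40}\right)}{5} = \left(- \frac{1}{5}\right) \frac{69}{20} = - \frac{69}{100} \approx -0.69$)
$\left(t + 114\right) n{\left(11,-10 \right)} = \left(- \frac{69}{100} + 114\right) 2 = \frac{11331}{100} \cdot 2 = \frac{11331}{50}$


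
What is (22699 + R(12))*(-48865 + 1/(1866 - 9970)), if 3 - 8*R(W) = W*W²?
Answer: -71227684719187/64832 ≈ -1.0986e+9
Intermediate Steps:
R(W) = 3/8 - W³/8 (R(W) = 3/8 - W*W²/8 = 3/8 - W³/8)
(22699 + R(12))*(-48865 + 1/(1866 - 9970)) = (22699 + (3/8 - ⅛*12³))*(-48865 + 1/(1866 - 9970)) = (22699 + (3/8 - ⅛*1728))*(-48865 + 1/(-8104)) = (22699 + (3/8 - 216))*(-48865 - 1/8104) = (22699 - 1725/8)*(-396001961/8104) = (179867/8)*(-396001961/8104) = -71227684719187/64832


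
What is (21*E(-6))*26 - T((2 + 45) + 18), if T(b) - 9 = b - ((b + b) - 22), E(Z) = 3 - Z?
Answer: 4948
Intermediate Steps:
T(b) = 31 - b (T(b) = 9 + (b - ((b + b) - 22)) = 9 + (b - (2*b - 22)) = 9 + (b - (-22 + 2*b)) = 9 + (b + (22 - 2*b)) = 9 + (22 - b) = 31 - b)
(21*E(-6))*26 - T((2 + 45) + 18) = (21*(3 - 1*(-6)))*26 - (31 - ((2 + 45) + 18)) = (21*(3 + 6))*26 - (31 - (47 + 18)) = (21*9)*26 - (31 - 1*65) = 189*26 - (31 - 65) = 4914 - 1*(-34) = 4914 + 34 = 4948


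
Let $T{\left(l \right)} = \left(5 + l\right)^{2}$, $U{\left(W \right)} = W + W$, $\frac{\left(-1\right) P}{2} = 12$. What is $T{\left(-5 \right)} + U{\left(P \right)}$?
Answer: $-48$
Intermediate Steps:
$P = -24$ ($P = \left(-2\right) 12 = -24$)
$U{\left(W \right)} = 2 W$
$T{\left(-5 \right)} + U{\left(P \right)} = \left(5 - 5\right)^{2} + 2 \left(-24\right) = 0^{2} - 48 = 0 - 48 = -48$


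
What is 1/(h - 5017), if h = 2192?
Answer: -1/2825 ≈ -0.00035398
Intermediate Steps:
1/(h - 5017) = 1/(2192 - 5017) = 1/(-2825) = -1/2825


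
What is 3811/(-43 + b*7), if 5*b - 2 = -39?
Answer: -19055/474 ≈ -40.200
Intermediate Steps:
b = -37/5 (b = ⅖ + (⅕)*(-39) = ⅖ - 39/5 = -37/5 ≈ -7.4000)
3811/(-43 + b*7) = 3811/(-43 - 37/5*7) = 3811/(-43 - 259/5) = 3811/(-474/5) = 3811*(-5/474) = -19055/474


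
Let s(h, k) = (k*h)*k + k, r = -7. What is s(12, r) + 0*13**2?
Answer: 581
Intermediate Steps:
s(h, k) = k + h*k**2 (s(h, k) = (h*k)*k + k = h*k**2 + k = k + h*k**2)
s(12, r) + 0*13**2 = -7*(1 + 12*(-7)) + 0*13**2 = -7*(1 - 84) + 0*169 = -7*(-83) + 0 = 581 + 0 = 581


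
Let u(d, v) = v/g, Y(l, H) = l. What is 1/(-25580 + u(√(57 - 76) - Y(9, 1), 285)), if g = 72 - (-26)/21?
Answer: -1538/39336055 ≈ -3.9099e-5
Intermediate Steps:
g = 1538/21 (g = 72 - (-26)/21 = 72 - 1*(-26/21) = 72 + 26/21 = 1538/21 ≈ 73.238)
u(d, v) = 21*v/1538 (u(d, v) = v/(1538/21) = v*(21/1538) = 21*v/1538)
1/(-25580 + u(√(57 - 76) - Y(9, 1), 285)) = 1/(-25580 + (21/1538)*285) = 1/(-25580 + 5985/1538) = 1/(-39336055/1538) = -1538/39336055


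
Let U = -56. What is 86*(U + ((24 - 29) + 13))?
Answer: -4128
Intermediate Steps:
86*(U + ((24 - 29) + 13)) = 86*(-56 + ((24 - 29) + 13)) = 86*(-56 + (-5 + 13)) = 86*(-56 + 8) = 86*(-48) = -4128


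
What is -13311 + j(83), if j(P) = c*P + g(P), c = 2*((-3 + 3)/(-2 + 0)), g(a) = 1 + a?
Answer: -13227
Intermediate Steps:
c = 0 (c = 2*(0/(-2)) = 2*(0*(-½)) = 2*0 = 0)
j(P) = 1 + P (j(P) = 0*P + (1 + P) = 0 + (1 + P) = 1 + P)
-13311 + j(83) = -13311 + (1 + 83) = -13311 + 84 = -13227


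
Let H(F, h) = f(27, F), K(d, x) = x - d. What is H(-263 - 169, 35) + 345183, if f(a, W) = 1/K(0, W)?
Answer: 149119055/432 ≈ 3.4518e+5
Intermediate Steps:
f(a, W) = 1/W (f(a, W) = 1/(W - 1*0) = 1/(W + 0) = 1/W)
H(F, h) = 1/F
H(-263 - 169, 35) + 345183 = 1/(-263 - 169) + 345183 = 1/(-432) + 345183 = -1/432 + 345183 = 149119055/432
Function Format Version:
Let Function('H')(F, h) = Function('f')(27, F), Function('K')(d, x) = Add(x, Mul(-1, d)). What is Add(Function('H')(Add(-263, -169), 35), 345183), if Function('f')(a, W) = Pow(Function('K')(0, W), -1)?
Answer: Rational(149119055, 432) ≈ 3.4518e+5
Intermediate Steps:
Function('f')(a, W) = Pow(W, -1) (Function('f')(a, W) = Pow(Add(W, Mul(-1, 0)), -1) = Pow(Add(W, 0), -1) = Pow(W, -1))
Function('H')(F, h) = Pow(F, -1)
Add(Function('H')(Add(-263, -169), 35), 345183) = Add(Pow(Add(-263, -169), -1), 345183) = Add(Pow(-432, -1), 345183) = Add(Rational(-1, 432), 345183) = Rational(149119055, 432)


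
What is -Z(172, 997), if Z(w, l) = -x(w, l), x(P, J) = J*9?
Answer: 8973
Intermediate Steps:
x(P, J) = 9*J
Z(w, l) = -9*l
-Z(172, 997) = -(-9)*997 = -1*(-8973) = 8973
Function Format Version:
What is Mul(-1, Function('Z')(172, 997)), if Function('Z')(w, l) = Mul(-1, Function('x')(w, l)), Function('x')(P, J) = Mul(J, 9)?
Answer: 8973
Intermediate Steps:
Function('x')(P, J) = Mul(9, J)
Function('Z')(w, l) = Mul(-9, l) (Function('Z')(w, l) = Mul(-1, Mul(9, l)) = Mul(-9, l))
Mul(-1, Function('Z')(172, 997)) = Mul(-1, Mul(-9, 997)) = Mul(-1, -8973) = 8973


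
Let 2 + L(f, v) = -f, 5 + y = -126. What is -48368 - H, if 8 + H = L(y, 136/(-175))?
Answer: -48489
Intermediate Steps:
y = -131 (y = -5 - 126 = -131)
L(f, v) = -2 - f
H = 121 (H = -8 + (-2 - 1*(-131)) = -8 + (-2 + 131) = -8 + 129 = 121)
-48368 - H = -48368 - 1*121 = -48368 - 121 = -48489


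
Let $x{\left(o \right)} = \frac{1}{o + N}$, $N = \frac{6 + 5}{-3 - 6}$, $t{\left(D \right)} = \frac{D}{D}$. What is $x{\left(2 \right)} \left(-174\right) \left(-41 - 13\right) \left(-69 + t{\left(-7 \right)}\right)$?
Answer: $- \frac{5750352}{7} \approx -8.2148 \cdot 10^{5}$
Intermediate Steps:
$t{\left(D \right)} = 1$
$N = - \frac{11}{9}$ ($N = \frac{11}{-9} = 11 \left(- \frac{1}{9}\right) = - \frac{11}{9} \approx -1.2222$)
$x{\left(o \right)} = \frac{1}{- \frac{11}{9} + o}$ ($x{\left(o \right)} = \frac{1}{o - \frac{11}{9}} = \frac{1}{- \frac{11}{9} + o}$)
$x{\left(2 \right)} \left(-174\right) \left(-41 - 13\right) \left(-69 + t{\left(-7 \right)}\right) = \frac{9}{-11 + 9 \cdot 2} \left(-174\right) \left(-41 - 13\right) \left(-69 + 1\right) = \frac{9}{-11 + 18} \left(-174\right) \left(\left(-54\right) \left(-68\right)\right) = \frac{9}{7} \left(-174\right) 3672 = \left(- \frac{1566}{7}\right) 3672 = - \frac{5750352}{7}$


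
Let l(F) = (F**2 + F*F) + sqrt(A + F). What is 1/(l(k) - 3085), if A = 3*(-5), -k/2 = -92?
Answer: 1/64640 ≈ 1.5470e-5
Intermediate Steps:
k = 184 (k = -2*(-92) = 184)
A = -15
l(F) = sqrt(-15 + F) + 2*F**2 (l(F) = (F**2 + F*F) + sqrt(-15 + F) = (F**2 + F**2) + sqrt(-15 + F) = 2*F**2 + sqrt(-15 + F) = sqrt(-15 + F) + 2*F**2)
1/(l(k) - 3085) = 1/((sqrt(-15 + 184) + 2*184**2) - 3085) = 1/((sqrt(169) + 2*33856) - 3085) = 1/((13 + 67712) - 3085) = 1/(67725 - 3085) = 1/64640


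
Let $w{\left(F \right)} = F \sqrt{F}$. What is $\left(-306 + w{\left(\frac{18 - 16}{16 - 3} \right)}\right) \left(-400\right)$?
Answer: $122400 - \frac{800 \sqrt{26}}{169} \approx 1.2238 \cdot 10^{5}$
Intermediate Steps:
$w{\left(F \right)} = F^{\frac{3}{2}}$
$\left(-306 + w{\left(\frac{18 - 16}{16 - 3} \right)}\right) \left(-400\right) = \left(-306 + \left(\frac{18 - 16}{16 - 3}\right)^{\frac{3}{2}}\right) \left(-400\right) = \left(-306 + \left(\frac{2}{13}\right)^{\frac{3}{2}}\right) \left(-400\right) = \left(-306 + \frac{2 \sqrt{26}}{169}\right) \left(-400\right) = 122400 - \frac{800 \sqrt{26}}{169}$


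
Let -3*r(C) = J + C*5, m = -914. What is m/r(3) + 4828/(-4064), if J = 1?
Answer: 86455/508 ≈ 170.19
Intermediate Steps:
r(C) = -⅓ - 5*C/3 (r(C) = -(1 + C*5)/3 = -(1 + 5*C)/3 = -⅓ - 5*C/3)
m/r(3) + 4828/(-4064) = -914/(-⅓ - 5/3*3) + 4828/(-4064) = -914/(-⅓ - 5) + 4828*(-1/4064) = -914/(-16/3) - 1207/1016 = -914*(-3/16) - 1207/1016 = 1371/8 - 1207/1016 = 86455/508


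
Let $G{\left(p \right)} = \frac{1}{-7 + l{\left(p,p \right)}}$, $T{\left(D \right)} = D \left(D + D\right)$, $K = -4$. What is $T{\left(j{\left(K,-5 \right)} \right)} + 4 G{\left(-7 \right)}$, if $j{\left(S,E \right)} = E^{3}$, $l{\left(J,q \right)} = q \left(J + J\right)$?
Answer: $\frac{2843754}{91} \approx 31250.0$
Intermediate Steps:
$l{\left(J,q \right)} = 2 J q$ ($l{\left(J,q \right)} = q 2 J = 2 J q$)
$T{\left(D \right)} = 2 D^{2}$ ($T{\left(D \right)} = D 2 D = 2 D^{2}$)
$G{\left(p \right)} = \frac{1}{-7 + 2 p^{2}}$ ($G{\left(p \right)} = \frac{1}{-7 + 2 p p} = \frac{1}{-7 + 2 p^{2}}$)
$T{\left(j{\left(K,-5 \right)} \right)} + 4 G{\left(-7 \right)} = 2 \left(\left(-5\right)^{3}\right)^{2} + \frac{4}{-7 + 2 \left(-7\right)^{2}} = 2 \left(-125\right)^{2} + \frac{4}{-7 + 2 \cdot 49} = 2 \cdot 15625 + \frac{4}{-7 + 98} = 31250 + \frac{4}{91} = \frac{2843754}{91}$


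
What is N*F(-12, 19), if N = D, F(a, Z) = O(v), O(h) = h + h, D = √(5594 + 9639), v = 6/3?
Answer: 4*√15233 ≈ 493.69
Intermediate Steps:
v = 2 (v = 6*(⅓) = 2)
D = √15233 ≈ 123.42
O(h) = 2*h
F(a, Z) = 4 (F(a, Z) = 2*2 = 4)
N = √15233 ≈ 123.42
N*F(-12, 19) = √15233*4 = 4*√15233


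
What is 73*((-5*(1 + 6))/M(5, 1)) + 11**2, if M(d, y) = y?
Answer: -2434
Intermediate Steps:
73*((-5*(1 + 6))/M(5, 1)) + 11**2 = 73*(-5*(1 + 6)/1) + 11**2 = 73*(-5*7*1) + 121 = 73*(-35*1) + 121 = 73*(-35) + 121 = -2555 + 121 = -2434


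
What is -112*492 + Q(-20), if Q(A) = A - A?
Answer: -55104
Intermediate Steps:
Q(A) = 0
-112*492 + Q(-20) = -112*492 + 0 = -55104 + 0 = -55104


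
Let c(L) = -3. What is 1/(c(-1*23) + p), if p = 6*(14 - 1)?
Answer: 1/75 ≈ 0.013333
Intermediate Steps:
p = 78 (p = 6*13 = 78)
1/(c(-1*23) + p) = 1/(-3 + 78) = 1/75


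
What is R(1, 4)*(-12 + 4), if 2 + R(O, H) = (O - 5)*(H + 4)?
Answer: 272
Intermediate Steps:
R(O, H) = -2 + (-5 + O)*(4 + H) (R(O, H) = -2 + (O - 5)*(H + 4) = -2 + (-5 + O)*(4 + H))
R(1, 4)*(-12 + 4) = (-22 - 5*4 + 4*1 + 4*1)*(-12 + 4) = (-22 - 20 + 4 + 4)*(-8) = -34*(-8) = 272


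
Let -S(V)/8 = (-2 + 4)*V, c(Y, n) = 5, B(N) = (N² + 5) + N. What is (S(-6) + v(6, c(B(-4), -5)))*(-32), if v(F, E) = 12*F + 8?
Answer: -5632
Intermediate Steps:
B(N) = 5 + N + N² (B(N) = (5 + N²) + N = 5 + N + N²)
v(F, E) = 8 + 12*F
S(V) = -16*V (S(V) = -8*(-2 + 4)*V = -16*V)
(S(-6) + v(6, c(B(-4), -5)))*(-32) = (-16*(-6) + (8 + 12*6))*(-32) = (96 + (8 + 72))*(-32) = (96 + 80)*(-32) = 176*(-32) = -5632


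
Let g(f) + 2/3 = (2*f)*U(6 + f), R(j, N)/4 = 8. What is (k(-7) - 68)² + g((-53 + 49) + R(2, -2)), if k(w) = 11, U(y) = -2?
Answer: 9409/3 ≈ 3136.3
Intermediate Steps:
R(j, N) = 32 (R(j, N) = 4*8 = 32)
g(f) = -⅔ - 4*f (g(f) = -⅔ + (2*f)*(-2) = -⅔ - 4*f)
(k(-7) - 68)² + g((-53 + 49) + R(2, -2)) = (11 - 68)² + (-⅔ - 4*((-53 + 49) + 32)) = (-57)² + (-⅔ - 4*(-4 + 32)) = 3249 + (-⅔ - 4*28) = 3249 + (-⅔ - 112) = 3249 - 338/3 = 9409/3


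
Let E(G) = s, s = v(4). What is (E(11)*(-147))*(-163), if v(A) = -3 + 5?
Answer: 47922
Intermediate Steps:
v(A) = 2
s = 2
E(G) = 2
(E(11)*(-147))*(-163) = (2*(-147))*(-163) = -294*(-163) = 47922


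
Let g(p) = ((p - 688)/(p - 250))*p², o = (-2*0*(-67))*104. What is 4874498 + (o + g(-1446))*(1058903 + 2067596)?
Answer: 1743811612781233/212 ≈ 8.2255e+12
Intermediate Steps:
o = 0 (o = (0*(-67))*104 = 0*104 = 0)
g(p) = p²*(-688 + p)/(-250 + p) (g(p) = ((-688 + p)/(-250 + p))*p² = p²*(-688 + p)/(-250 + p))
4874498 + (o + g(-1446))*(1058903 + 2067596) = 4874498 + (0 + (-1446)²*(-688 - 1446)/(-250 - 1446))*(1058903 + 2067596) = 4874498 + (0 + 2090916*(-2134)/(-1696))*3126499 = 4874498 + (0 + 2090916*(-1/1696)*(-2134))*3126499 = 4874498 + (0 + 557751843/212)*3126499 = 4874498 + (557751843/212)*3126499 = 4874498 + 1743810579387657/212 = 1743811612781233/212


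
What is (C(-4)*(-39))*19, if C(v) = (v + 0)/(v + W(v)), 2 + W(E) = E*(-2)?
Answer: 1482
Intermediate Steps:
W(E) = -2 - 2*E (W(E) = -2 + E*(-2) = -2 - 2*E)
C(v) = v/(-2 - v) (C(v) = (v + 0)/(v + (-2 - 2*v)) = v/(-2 - v))
(C(-4)*(-39))*19 = (-4/(-2 - 1*(-4))*(-39))*19 = (-4/(-2 + 4)*(-39))*19 = (-4/2*(-39))*19 = (-4*1/2*(-39))*19 = -2*(-39)*19 = 78*19 = 1482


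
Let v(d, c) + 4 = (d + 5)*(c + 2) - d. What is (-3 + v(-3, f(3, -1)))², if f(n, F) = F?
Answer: 4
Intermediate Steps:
v(d, c) = -4 - d + (2 + c)*(5 + d) (v(d, c) = -4 + ((d + 5)*(c + 2) - d) = -4 + ((5 + d)*(2 + c) - d) = -4 + ((2 + c)*(5 + d) - d) = -4 + (-d + (2 + c)*(5 + d)) = -4 - d + (2 + c)*(5 + d))
(-3 + v(-3, f(3, -1)))² = (-3 + (6 - 3 + 5*(-1) - 1*(-3)))² = (-3 + (6 - 3 - 5 + 3))² = (-3 + 1)² = (-2)² = 4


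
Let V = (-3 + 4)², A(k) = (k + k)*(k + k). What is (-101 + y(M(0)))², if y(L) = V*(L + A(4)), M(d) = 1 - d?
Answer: 1296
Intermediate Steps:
A(k) = 4*k² (A(k) = (2*k)*(2*k) = 4*k²)
V = 1 (V = 1² = 1)
y(L) = 64 + L (y(L) = 1*(L + 4*4²) = 1*(L + 4*16) = 1*(L + 64) = 1*(64 + L) = 64 + L)
(-101 + y(M(0)))² = (-101 + (64 + (1 - 1*0)))² = (-101 + (64 + (1 + 0)))² = (-101 + (64 + 1))² = (-101 + 65)² = (-36)² = 1296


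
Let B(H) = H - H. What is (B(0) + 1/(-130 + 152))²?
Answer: 1/484 ≈ 0.0020661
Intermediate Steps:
B(H) = 0
(B(0) + 1/(-130 + 152))² = (0 + 1/(-130 + 152))² = (0 + 1/22)² = (1/22)² = 1/484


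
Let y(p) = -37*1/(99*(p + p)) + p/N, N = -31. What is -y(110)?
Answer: 2396947/675180 ≈ 3.5501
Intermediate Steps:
y(p) = -37/(198*p) - p/31 (y(p) = -37*1/(99*(p + p)) + p/(-31) = -37*1/(198*p) + p*(-1/31) = -37*1/(198*p) - p/31 = -37/(198*p) - p/31)
-y(110) = -(-37/198/110 - 1/31*110) = -(-37/198*1/110 - 110/31) = -(-37/21780 - 110/31) = -1*(-2396947/675180) = 2396947/675180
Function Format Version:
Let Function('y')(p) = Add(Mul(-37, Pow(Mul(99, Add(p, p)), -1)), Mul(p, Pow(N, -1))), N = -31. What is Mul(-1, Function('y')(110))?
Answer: Rational(2396947, 675180) ≈ 3.5501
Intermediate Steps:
Function('y')(p) = Add(Mul(Rational(-37, 198), Pow(p, -1)), Mul(Rational(-1, 31), p)) (Function('y')(p) = Add(Mul(-37, Pow(Mul(99, Add(p, p)), -1)), Mul(p, Pow(-31, -1))) = Add(Mul(-37, Pow(Mul(99, Mul(2, p)), -1)), Mul(p, Rational(-1, 31))) = Add(Mul(-37, Pow(Mul(198, p), -1)), Mul(Rational(-1, 31), p)) = Add(Mul(-37, Mul(Rational(1, 198), Pow(p, -1))), Mul(Rational(-1, 31), p)) = Add(Mul(Rational(-37, 198), Pow(p, -1)), Mul(Rational(-1, 31), p)))
Mul(-1, Function('y')(110)) = Mul(-1, Add(Mul(Rational(-37, 198), Pow(110, -1)), Mul(Rational(-1, 31), 110))) = Mul(-1, Add(Mul(Rational(-37, 198), Rational(1, 110)), Rational(-110, 31))) = Mul(-1, Add(Rational(-37, 21780), Rational(-110, 31))) = Mul(-1, Rational(-2396947, 675180)) = Rational(2396947, 675180)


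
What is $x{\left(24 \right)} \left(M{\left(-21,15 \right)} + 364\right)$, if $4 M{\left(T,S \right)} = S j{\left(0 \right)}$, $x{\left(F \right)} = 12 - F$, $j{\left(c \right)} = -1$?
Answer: $-4323$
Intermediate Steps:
$M{\left(T,S \right)} = - \frac{S}{4}$ ($M{\left(T,S \right)} = \frac{S \left(-1\right)}{4} = \frac{\left(-1\right) S}{4} = - \frac{S}{4}$)
$x{\left(24 \right)} \left(M{\left(-21,15 \right)} + 364\right) = \left(12 - 24\right) \left(\left(- \frac{1}{4}\right) 15 + 364\right) = \left(12 - 24\right) \left(- \frac{15}{4} + 364\right) = \left(-12\right) \frac{1441}{4} = -4323$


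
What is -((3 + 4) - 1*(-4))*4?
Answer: -44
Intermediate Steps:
-((3 + 4) - 1*(-4))*4 = -(7 + 4)*4 = -1*11*4 = -11*4 = -44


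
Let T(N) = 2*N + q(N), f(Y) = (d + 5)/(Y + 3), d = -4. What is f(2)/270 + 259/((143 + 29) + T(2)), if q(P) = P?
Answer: 87457/60075 ≈ 1.4558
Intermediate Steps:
f(Y) = 1/(3 + Y) (f(Y) = (-4 + 5)/(Y + 3) = 1/(3 + Y))
T(N) = 3*N (T(N) = 2*N + N = 3*N)
f(2)/270 + 259/((143 + 29) + T(2)) = 1/((3 + 2)*270) + 259/((143 + 29) + 3*2) = (1/270)/5 + 259/(172 + 6) = (⅕)*(1/270) + 259/178 = 1/1350 + 259*(1/178) = 1/1350 + 259/178 = 87457/60075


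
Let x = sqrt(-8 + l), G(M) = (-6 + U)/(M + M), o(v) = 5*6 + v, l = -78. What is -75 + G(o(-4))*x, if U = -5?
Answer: -75 - 11*I*sqrt(86)/52 ≈ -75.0 - 1.9617*I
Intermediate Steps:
o(v) = 30 + v
G(M) = -11/(2*M) (G(M) = (-6 - 5)/(M + M) = -11*1/(2*M) = -11/(2*M))
x = I*sqrt(86) (x = sqrt(-8 - 78) = sqrt(-86) = I*sqrt(86) ≈ 9.2736*I)
-75 + G(o(-4))*x = -75 + (-11/(2*(30 - 4)))*(I*sqrt(86)) = -75 + (-11/2/26)*(I*sqrt(86)) = -75 + (-11/2*1/26)*(I*sqrt(86)) = -75 - 11*I*sqrt(86)/52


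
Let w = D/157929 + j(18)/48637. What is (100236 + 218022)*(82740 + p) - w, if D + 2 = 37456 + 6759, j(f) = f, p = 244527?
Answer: 800037251680741386475/7681192773 ≈ 1.0416e+11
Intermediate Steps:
D = 44213 (D = -2 + (37456 + 6759) = -2 + 44215 = 44213)
w = 2153230403/7681192773 (w = 44213/157929 + 18/48637 = 2153230403/7681192773 ≈ 0.28032)
(100236 + 218022)*(82740 + p) - w = (100236 + 218022)*(82740 + 244527) - 1*2153230403/7681192773 = 318258*327267 - 2153230403/7681192773 = 104155340886 - 2153230403/7681192773 = 800037251680741386475/7681192773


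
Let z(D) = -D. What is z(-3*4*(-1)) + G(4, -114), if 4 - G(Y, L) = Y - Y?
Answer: -8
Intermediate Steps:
G(Y, L) = 4 (G(Y, L) = 4 - (Y - Y) = 4 - 1*0 = 4 + 0 = 4)
z(-3*4*(-1)) + G(4, -114) = -(-3*4)*(-1) + 4 = -(-12)*(-1) + 4 = -1*12 + 4 = -12 + 4 = -8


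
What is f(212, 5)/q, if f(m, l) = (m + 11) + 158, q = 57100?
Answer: 381/57100 ≈ 0.0066725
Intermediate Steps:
f(m, l) = 169 + m (f(m, l) = (11 + m) + 158 = 169 + m)
f(212, 5)/q = (169 + 212)/57100 = 381*(1/57100) = 381/57100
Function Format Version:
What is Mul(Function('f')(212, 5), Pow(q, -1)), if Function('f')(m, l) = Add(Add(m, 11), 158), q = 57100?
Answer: Rational(381, 57100) ≈ 0.0066725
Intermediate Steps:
Function('f')(m, l) = Add(169, m) (Function('f')(m, l) = Add(Add(11, m), 158) = Add(169, m))
Mul(Function('f')(212, 5), Pow(q, -1)) = Mul(Add(169, 212), Pow(57100, -1)) = Mul(381, Rational(1, 57100)) = Rational(381, 57100)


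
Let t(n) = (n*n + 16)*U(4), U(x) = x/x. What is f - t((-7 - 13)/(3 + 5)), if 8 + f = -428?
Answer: -1833/4 ≈ -458.25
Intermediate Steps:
U(x) = 1
t(n) = 16 + n² (t(n) = (n*n + 16)*1 = (n² + 16)*1 = (16 + n²)*1 = 16 + n²)
f = -436 (f = -8 - 428 = -436)
f - t((-7 - 13)/(3 + 5)) = -436 - (16 + ((-7 - 13)/(3 + 5))²) = -436 - (16 + (-20/8)²) = -436 - (16 + (-20*⅛)²) = -436 - (16 + (-5/2)²) = -436 - (16 + 25/4) = -436 - 1*89/4 = -436 - 89/4 = -1833/4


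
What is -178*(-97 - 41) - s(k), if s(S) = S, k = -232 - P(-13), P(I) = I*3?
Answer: 24757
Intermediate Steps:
P(I) = 3*I
k = -193 (k = -232 - 3*(-13) = -232 - 1*(-39) = -232 + 39 = -193)
-178*(-97 - 41) - s(k) = -178*(-97 - 41) - 1*(-193) = -178*(-138) + 193 = 24564 + 193 = 24757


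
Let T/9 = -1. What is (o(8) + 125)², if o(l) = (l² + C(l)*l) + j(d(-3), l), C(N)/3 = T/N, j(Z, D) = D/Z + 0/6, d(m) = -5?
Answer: 643204/25 ≈ 25728.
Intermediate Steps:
T = -9 (T = 9*(-1) = -9)
j(Z, D) = D/Z (j(Z, D) = D/Z + 0*(⅙) = D/Z + 0 = D/Z)
C(N) = -27/N (C(N) = 3*(-9/N) = -27/N)
o(l) = -27 + l² - l/5 (o(l) = (l² + (-27/l)*l) + l/(-5) = (l² - 27) + l*(-⅕) = (-27 + l²) - l/5 = -27 + l² - l/5)
(o(8) + 125)² = ((-27 + 8² - ⅕*8) + 125)² = ((-27 + 64 - 8/5) + 125)² = (177/5 + 125)² = (802/5)² = 643204/25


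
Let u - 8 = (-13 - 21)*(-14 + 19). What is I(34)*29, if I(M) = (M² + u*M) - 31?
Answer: -127107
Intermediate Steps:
u = -162 (u = 8 + (-13 - 21)*(-14 + 19) = 8 - 34*5 = 8 - 170 = -162)
I(M) = -31 + M² - 162*M (I(M) = (M² - 162*M) - 31 = -31 + M² - 162*M)
I(34)*29 = (-31 + 34² - 162*34)*29 = (-31 + 1156 - 5508)*29 = -4383*29 = -127107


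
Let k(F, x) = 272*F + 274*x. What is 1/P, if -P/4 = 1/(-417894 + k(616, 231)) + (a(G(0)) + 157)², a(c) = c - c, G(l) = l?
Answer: -46762/4610546151 ≈ -1.0142e-5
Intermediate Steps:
a(c) = 0
P = -4610546151/46762 (P = -4*(1/(-417894 + (272*616 + 274*231)) + (0 + 157)²) = -4*(1/(-417894 + (167552 + 63294)) + 157²) = -4*(1/(-417894 + 230846) + 24649) = -4*(1/(-187048) + 24649) = -4*(-1/187048 + 24649) = -4*4610546151/187048 = -4610546151/46762 ≈ -98596.)
1/P = 1/(-4610546151/46762) = -46762/4610546151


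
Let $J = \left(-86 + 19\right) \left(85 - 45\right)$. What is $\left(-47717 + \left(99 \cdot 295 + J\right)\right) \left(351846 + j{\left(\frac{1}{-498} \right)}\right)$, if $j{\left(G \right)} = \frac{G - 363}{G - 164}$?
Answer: $- \frac{608983889626536}{81673} \approx -7.4564 \cdot 10^{9}$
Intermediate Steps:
$J = -2680$ ($J = \left(-67\right) 40 = -2680$)
$j{\left(G \right)} = \frac{-363 + G}{-164 + G}$
$\left(-47717 + \left(99 \cdot 295 + J\right)\right) \left(351846 + j{\left(\frac{1}{-498} \right)}\right) = \left(-47717 + \left(99 \cdot 295 - 2680\right)\right) \left(351846 + \frac{-363 + \frac{1}{-498}}{-164 + \frac{1}{-498}}\right) = \left(-47717 + \left(29205 - 2680\right)\right) \left(351846 + \frac{-363 - \frac{1}{498}}{-164 - \frac{1}{498}}\right) = \left(-47717 + 26525\right) \left(351846 + \frac{1}{- \frac{81673}{498}} \left(- \frac{180775}{498}\right)\right) = - 21192 \left(351846 - - \frac{180775}{81673}\right) = - 21192 \left(351846 + \frac{180775}{81673}\right) = \left(-21192\right) \frac{28736499133}{81673} = - \frac{608983889626536}{81673}$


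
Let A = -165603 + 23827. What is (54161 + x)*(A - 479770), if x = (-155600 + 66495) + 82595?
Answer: -29617288446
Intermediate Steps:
x = -6510 (x = -89105 + 82595 = -6510)
A = -141776
(54161 + x)*(A - 479770) = (54161 - 6510)*(-141776 - 479770) = 47651*(-621546) = -29617288446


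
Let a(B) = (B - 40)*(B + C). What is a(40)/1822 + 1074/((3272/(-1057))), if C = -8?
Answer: -567609/1636 ≈ -346.95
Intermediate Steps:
a(B) = (-40 + B)*(-8 + B) (a(B) = (B - 40)*(B - 8) = (-40 + B)*(-8 + B))
a(40)/1822 + 1074/((3272/(-1057))) = (320 + 40**2 - 48*40)/1822 + 1074/((3272/(-1057))) = (320 + 1600 - 1920)*(1/1822) + 1074/((3272*(-1/1057))) = 0*(1/1822) + 1074/(-3272/1057) = 0 + 1074*(-1057/3272) = 0 - 567609/1636 = -567609/1636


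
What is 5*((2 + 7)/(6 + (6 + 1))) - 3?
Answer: 6/13 ≈ 0.46154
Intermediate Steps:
5*((2 + 7)/(6 + (6 + 1))) - 3 = 5*(9/(6 + 7)) - 3 = 5*(9/13) - 3 = 45/13 - 3 = 6/13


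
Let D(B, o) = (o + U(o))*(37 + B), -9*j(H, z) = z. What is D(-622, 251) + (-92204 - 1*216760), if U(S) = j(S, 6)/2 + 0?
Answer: -455604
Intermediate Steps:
j(H, z) = -z/9
U(S) = -1/3 (U(S) = -1/9*6/2 + 0 = -2/3*1/2 + 0 = -1/3 + 0 = -1/3)
D(B, o) = (37 + B)*(-1/3 + o) (D(B, o) = (o - 1/3)*(37 + B) = (-1/3 + o)*(37 + B) = (37 + B)*(-1/3 + o))
D(-622, 251) + (-92204 - 1*216760) = (-37/3 + 37*251 - 1/3*(-622) - 622*251) + (-92204 - 1*216760) = (-37/3 + 9287 + 622/3 - 156122) + (-92204 - 216760) = -146640 - 308964 = -455604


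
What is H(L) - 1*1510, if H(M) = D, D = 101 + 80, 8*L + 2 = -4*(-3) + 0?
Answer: -1329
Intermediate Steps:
L = 5/4 (L = -¼ + (-4*(-3) + 0)/8 = -¼ + (12 + 0)/8 = -¼ + (⅛)*12 = -¼ + 3/2 = 5/4 ≈ 1.2500)
D = 181
H(M) = 181
H(L) - 1*1510 = 181 - 1*1510 = 181 - 1510 = -1329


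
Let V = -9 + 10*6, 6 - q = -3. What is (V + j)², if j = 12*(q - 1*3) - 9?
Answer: 12996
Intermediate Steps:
q = 9 (q = 6 - 1*(-3) = 6 + 3 = 9)
j = 63 (j = 12*(9 - 1*3) - 9 = 12*(9 - 3) - 9 = 12*6 - 9 = 72 - 9 = 63)
V = 51 (V = -9 + 60 = 51)
(V + j)² = (51 + 63)² = 114² = 12996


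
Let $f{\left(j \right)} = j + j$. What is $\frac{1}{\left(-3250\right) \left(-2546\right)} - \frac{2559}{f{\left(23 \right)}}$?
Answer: $- \frac{10587222727}{190313500} \approx -55.63$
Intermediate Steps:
$f{\left(j \right)} = 2 j$
$\frac{1}{\left(-3250\right) \left(-2546\right)} - \frac{2559}{f{\left(23 \right)}} = \frac{1}{\left(-3250\right) \left(-2546\right)} - \frac{2559}{2 \cdot 23} = \left(- \frac{1}{3250}\right) \left(- \frac{1}{2546}\right) - \frac{2559}{46} = \frac{1}{8274500} - \frac{2559}{46} = - \frac{10587222727}{190313500}$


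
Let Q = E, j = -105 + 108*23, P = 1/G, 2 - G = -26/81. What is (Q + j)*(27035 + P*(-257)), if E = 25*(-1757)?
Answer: -105148002799/94 ≈ -1.1186e+9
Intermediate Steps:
G = 188/81 (G = 2 - (-26)/81 = 2 - 1*(-26/81) = 2 + 26/81 = 188/81 ≈ 2.3210)
E = -43925
P = 81/188 (P = 1/(188/81) = 81/188 ≈ 0.43085)
j = 2379 (j = -105 + 2484 = 2379)
Q = -43925
(Q + j)*(27035 + P*(-257)) = (-43925 + 2379)*(27035 + (81/188)*(-257)) = -41546*(27035 - 20817/188) = -41546*5061763/188 = -105148002799/94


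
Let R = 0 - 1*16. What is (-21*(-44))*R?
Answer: -14784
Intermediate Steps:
R = -16 (R = 0 - 16 = -16)
(-21*(-44))*R = -21*(-44)*(-16) = 924*(-16) = -14784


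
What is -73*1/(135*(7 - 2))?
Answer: -73/675 ≈ -0.10815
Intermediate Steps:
-73*1/(135*(7 - 2)) = -73/(5*135) = -73/675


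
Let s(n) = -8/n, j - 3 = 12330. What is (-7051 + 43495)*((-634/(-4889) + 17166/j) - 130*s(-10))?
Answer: -75063028358496/20098679 ≈ -3.7347e+6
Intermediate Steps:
j = 12333 (j = 3 + 12330 = 12333)
(-7051 + 43495)*((-634/(-4889) + 17166/j) - 130*s(-10)) = (-7051 + 43495)*((-634/(-4889) + 17166/12333) - (-1040)/(-10)) = 36444*((-634*(-1/4889) + 17166*(1/12333)) - (-1040)*(-1)/10) = 36444*((634/4889 + 5722/4111) - 130*⅘) = 36444*(30581232/20098679 - 104) = 36444*(-2059681384/20098679) = -75063028358496/20098679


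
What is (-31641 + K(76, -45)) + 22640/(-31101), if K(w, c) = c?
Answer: -985488926/31101 ≈ -31687.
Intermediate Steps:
(-31641 + K(76, -45)) + 22640/(-31101) = (-31641 - 45) + 22640/(-31101) = -31686 + 22640*(-1/31101) = -31686 - 22640/31101 = -985488926/31101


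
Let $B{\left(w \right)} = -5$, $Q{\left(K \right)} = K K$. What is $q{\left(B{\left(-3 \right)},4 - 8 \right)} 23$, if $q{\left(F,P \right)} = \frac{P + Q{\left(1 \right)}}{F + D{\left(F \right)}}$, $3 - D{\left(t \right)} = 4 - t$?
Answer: $\frac{69}{11} \approx 6.2727$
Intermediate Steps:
$Q{\left(K \right)} = K^{2}$
$D{\left(t \right)} = -1 + t$ ($D{\left(t \right)} = 3 - \left(4 - t\right) = 3 + \left(-4 + t\right) = -1 + t$)
$q{\left(F,P \right)} = \frac{1 + P}{-1 + 2 F}$ ($q{\left(F,P \right)} = \frac{P + 1^{2}}{F + \left(-1 + F\right)} = \frac{P + 1}{-1 + 2 F} = \frac{1 + P}{-1 + 2 F}$)
$q{\left(B{\left(-3 \right)},4 - 8 \right)} 23 = \frac{1 + \left(4 - 8\right)}{-1 + 2 \left(-5\right)} 23 = \frac{1 - 4}{-1 - 10} \cdot 23 = \frac{1}{-11} \left(-3\right) 23 = \left(- \frac{1}{11}\right) \left(-3\right) 23 = \frac{3}{11} \cdot 23 = \frac{69}{11}$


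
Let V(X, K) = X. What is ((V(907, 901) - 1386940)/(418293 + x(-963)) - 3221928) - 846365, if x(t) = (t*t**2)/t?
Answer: -1824849560333/448554 ≈ -4.0683e+6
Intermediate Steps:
x(t) = t**2 (x(t) = t**3/t = t**2)
((V(907, 901) - 1386940)/(418293 + x(-963)) - 3221928) - 846365 = ((907 - 1386940)/(418293 + (-963)**2) - 3221928) - 846365 = (-1386033/(418293 + 927369) - 3221928) - 846365 = (-1386033/1345662 - 3221928) - 846365 = (-1386033*1/1345662 - 3221928) - 846365 = (-462011/448554 - 3221928) - 846365 = -1445209154123/448554 - 846365 = -1824849560333/448554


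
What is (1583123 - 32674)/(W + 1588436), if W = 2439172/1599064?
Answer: 619816794934/635003315769 ≈ 0.97608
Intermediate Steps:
W = 609793/399766 (W = 2439172*(1/1599064) = 609793/399766 ≈ 1.5254)
(1583123 - 32674)/(W + 1588436) = (1583123 - 32674)/(609793/399766 + 1588436) = 1550449/(635003315769/399766) = 1550449*(399766/635003315769) = 619816794934/635003315769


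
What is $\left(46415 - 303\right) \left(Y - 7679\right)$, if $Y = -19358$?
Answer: $-1246730144$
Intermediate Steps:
$\left(46415 - 303\right) \left(Y - 7679\right) = \left(46415 - 303\right) \left(-19358 - 7679\right) = \left(46415 - 303\right) \left(-27037\right) = 46112 \left(-27037\right) = -1246730144$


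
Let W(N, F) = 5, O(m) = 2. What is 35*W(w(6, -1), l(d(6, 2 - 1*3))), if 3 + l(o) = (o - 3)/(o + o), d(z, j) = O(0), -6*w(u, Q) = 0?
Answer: 175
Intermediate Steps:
w(u, Q) = 0 (w(u, Q) = -⅙*0 = 0)
d(z, j) = 2
l(o) = -3 + (-3 + o)/(2*o) (l(o) = -3 + (o - 3)/(o + o) = -3 + (-3 + o)/((2*o)) = -3 + (-3 + o)*(1/(2*o)) = -3 + (-3 + o)/(2*o))
35*W(w(6, -1), l(d(6, 2 - 1*3))) = 35*5 = 175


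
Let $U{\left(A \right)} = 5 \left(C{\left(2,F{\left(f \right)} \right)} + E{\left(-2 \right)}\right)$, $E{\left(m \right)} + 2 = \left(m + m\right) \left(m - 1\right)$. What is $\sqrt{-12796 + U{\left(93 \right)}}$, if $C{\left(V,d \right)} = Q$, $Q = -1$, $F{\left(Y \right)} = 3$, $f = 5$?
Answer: $i \sqrt{12751} \approx 112.92 i$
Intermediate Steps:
$C{\left(V,d \right)} = -1$
$E{\left(m \right)} = -2 + 2 m \left(-1 + m\right)$ ($E{\left(m \right)} = -2 + \left(m + m\right) \left(m - 1\right) = -2 + 2 m \left(-1 + m\right)$)
$U{\left(A \right)} = 45$ ($U{\left(A \right)} = 5 \left(-1 - \left(-2 - 8\right)\right) = 5 \left(-1 + \left(-2 + 4 + 2 \cdot 4\right)\right) = 5 \left(-1 + \left(-2 + 4 + 8\right)\right) = 5 \left(-1 + 10\right) = 5 \cdot 9 = 45$)
$\sqrt{-12796 + U{\left(93 \right)}} = \sqrt{-12796 + 45} = \sqrt{-12751} = i \sqrt{12751}$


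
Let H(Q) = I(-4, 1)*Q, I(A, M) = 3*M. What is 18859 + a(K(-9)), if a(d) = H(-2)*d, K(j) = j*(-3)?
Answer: 18697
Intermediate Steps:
H(Q) = 3*Q (H(Q) = (3*1)*Q = 3*Q)
K(j) = -3*j
a(d) = -6*d (a(d) = (3*(-2))*d = -6*d)
18859 + a(K(-9)) = 18859 - (-18)*(-9) = 18859 - 6*27 = 18859 - 162 = 18697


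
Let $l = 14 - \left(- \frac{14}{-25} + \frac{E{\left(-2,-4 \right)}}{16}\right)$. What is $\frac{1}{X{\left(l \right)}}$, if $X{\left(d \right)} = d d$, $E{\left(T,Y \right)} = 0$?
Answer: $\frac{625}{112896} \approx 0.0055361$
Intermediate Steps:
$l = \frac{336}{25}$ ($l = 14 - \left(- \frac{14}{-25} + \frac{0}{16}\right) = 14 - \left(\left(-14\right) \left(- \frac{1}{25}\right) + 0 \cdot \frac{1}{16}\right) = 14 - \left(\frac{14}{25} + 0\right) = 14 - \frac{14}{25} = \frac{336}{25} \approx 13.44$)
$X{\left(d \right)} = d^{2}$
$\frac{1}{X{\left(l \right)}} = \frac{1}{\left(\frac{336}{25}\right)^{2}} = \frac{1}{\frac{112896}{625}} = \frac{625}{112896}$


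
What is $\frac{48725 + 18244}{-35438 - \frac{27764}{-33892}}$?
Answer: $- \frac{63047593}{33362137} \approx -1.8898$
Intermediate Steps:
$\frac{48725 + 18244}{-35438 - \frac{27764}{-33892}} = \frac{66969}{-35438 - - \frac{6941}{8473}} = \frac{66969}{-35438 + \frac{6941}{8473}} = \frac{66969}{- \frac{300259233}{8473}} = 66969 \left(- \frac{8473}{300259233}\right) = - \frac{63047593}{33362137}$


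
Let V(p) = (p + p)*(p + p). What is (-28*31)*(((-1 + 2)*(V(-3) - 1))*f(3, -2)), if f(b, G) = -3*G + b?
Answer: -273420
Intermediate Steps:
V(p) = 4*p² (V(p) = (2*p)*(2*p) = 4*p²)
f(b, G) = b - 3*G
(-28*31)*(((-1 + 2)*(V(-3) - 1))*f(3, -2)) = (-28*31)*(((-1 + 2)*(4*(-3)² - 1))*(3 - 3*(-2))) = -868*1*(4*9 - 1)*(3 + 6) = -868*1*(36 - 1)*9 = -868*1*35*9 = -30380*9 = -868*315 = -273420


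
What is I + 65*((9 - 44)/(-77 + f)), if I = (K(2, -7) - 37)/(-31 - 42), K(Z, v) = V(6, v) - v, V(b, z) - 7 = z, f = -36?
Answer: 169465/8249 ≈ 20.544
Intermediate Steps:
V(b, z) = 7 + z
K(Z, v) = 7 (K(Z, v) = (7 + v) - v = 7)
I = 30/73 (I = (7 - 37)/(-31 - 42) = -30/(-73) = -30*(-1/73) = 30/73 ≈ 0.41096)
I + 65*((9 - 44)/(-77 + f)) = 30/73 + 65*((9 - 44)/(-77 - 36)) = 30/73 + 65*(-35/(-113)) = 30/73 + 65*(-35*(-1/113)) = 30/73 + 65*(35/113) = 30/73 + 2275/113 = 169465/8249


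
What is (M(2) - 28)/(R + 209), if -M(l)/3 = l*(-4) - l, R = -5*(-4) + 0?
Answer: 2/229 ≈ 0.0087336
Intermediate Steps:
R = 20 (R = 20 + 0 = 20)
M(l) = 15*l (M(l) = -3*(l*(-4) - l) = -3*(-4*l - l) = -(-15)*l = 15*l)
(M(2) - 28)/(R + 209) = (15*2 - 28)/(20 + 209) = (30 - 28)/229 = 2*(1/229) = 2/229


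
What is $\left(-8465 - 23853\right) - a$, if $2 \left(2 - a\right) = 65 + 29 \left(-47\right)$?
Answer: $-32969$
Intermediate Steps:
$a = 651$ ($a = 2 - \frac{65 + 29 \left(-47\right)}{2} = 2 - \frac{65 - 1363}{2} = 2 - -649 = 2 + 649 = 651$)
$\left(-8465 - 23853\right) - a = \left(-8465 - 23853\right) - 651 = -32318 - 651 = -32969$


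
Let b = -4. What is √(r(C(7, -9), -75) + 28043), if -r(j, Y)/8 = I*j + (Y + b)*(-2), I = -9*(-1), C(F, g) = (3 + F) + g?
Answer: √26707 ≈ 163.42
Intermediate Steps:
C(F, g) = 3 + F + g
I = 9
r(j, Y) = -64 - 72*j + 16*Y (r(j, Y) = -8*(9*j + (Y - 4)*(-2)) = -8*(9*j + (-4 + Y)*(-2)) = -8*(9*j + (8 - 2*Y)) = -8*(8 - 2*Y + 9*j) = -64 - 72*j + 16*Y)
√(r(C(7, -9), -75) + 28043) = √((-64 - 72*(3 + 7 - 9) + 16*(-75)) + 28043) = √((-64 - 72*1 - 1200) + 28043) = √((-64 - 72 - 1200) + 28043) = √(-1336 + 28043) = √26707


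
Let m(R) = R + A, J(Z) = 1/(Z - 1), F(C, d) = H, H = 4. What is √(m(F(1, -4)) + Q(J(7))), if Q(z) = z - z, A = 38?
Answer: √42 ≈ 6.4807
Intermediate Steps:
F(C, d) = 4
J(Z) = 1/(-1 + Z)
m(R) = 38 + R (m(R) = R + 38 = 38 + R)
Q(z) = 0
√(m(F(1, -4)) + Q(J(7))) = √((38 + 4) + 0) = √(42 + 0) = √42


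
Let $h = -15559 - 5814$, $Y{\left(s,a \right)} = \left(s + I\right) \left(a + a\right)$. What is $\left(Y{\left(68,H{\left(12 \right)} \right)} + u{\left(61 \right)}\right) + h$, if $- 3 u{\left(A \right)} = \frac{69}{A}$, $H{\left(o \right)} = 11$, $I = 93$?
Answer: $- \frac{1087714}{61} \approx -17831.0$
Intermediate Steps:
$u{\left(A \right)} = - \frac{23}{A}$ ($u{\left(A \right)} = - \frac{69 \frac{1}{A}}{3} = - \frac{23}{A}$)
$Y{\left(s,a \right)} = 2 a \left(93 + s\right)$ ($Y{\left(s,a \right)} = \left(s + 93\right) \left(a + a\right) = \left(93 + s\right) 2 a = 2 a \left(93 + s\right)$)
$h = -21373$ ($h = -15559 - 5814 = -21373$)
$\left(Y{\left(68,H{\left(12 \right)} \right)} + u{\left(61 \right)}\right) + h = \left(2 \cdot 11 \left(93 + 68\right) - \frac{23}{61}\right) - 21373 = \left(2 \cdot 11 \cdot 161 - \frac{23}{61}\right) - 21373 = \left(3542 - \frac{23}{61}\right) - 21373 = \frac{216039}{61} - 21373 = - \frac{1087714}{61}$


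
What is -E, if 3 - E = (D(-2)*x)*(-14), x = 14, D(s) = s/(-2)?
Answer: -199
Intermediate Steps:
D(s) = -s/2 (D(s) = s*(-½) = -s/2)
E = 199 (E = 3 - -½*(-2)*14*(-14) = 3 - 1*14*(-14) = 3 - 14*(-14) = 3 - 1*(-196) = 3 + 196 = 199)
-E = -1*199 = -199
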